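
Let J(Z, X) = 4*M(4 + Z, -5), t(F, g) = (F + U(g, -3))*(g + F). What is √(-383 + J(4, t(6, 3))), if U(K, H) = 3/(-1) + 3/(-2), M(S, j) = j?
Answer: I*√403 ≈ 20.075*I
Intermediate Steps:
U(K, H) = -9/2 (U(K, H) = 3*(-1) + 3*(-½) = -3 - 3/2 = -9/2)
t(F, g) = (-9/2 + F)*(F + g) (t(F, g) = (F - 9/2)*(g + F) = (-9/2 + F)*(F + g))
J(Z, X) = -20 (J(Z, X) = 4*(-5) = -20)
√(-383 + J(4, t(6, 3))) = √(-383 - 20) = √(-403) = I*√403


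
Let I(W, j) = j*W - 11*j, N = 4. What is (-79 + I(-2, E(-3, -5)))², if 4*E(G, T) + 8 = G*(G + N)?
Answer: 29929/16 ≈ 1870.6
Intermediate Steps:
E(G, T) = -2 + G*(4 + G)/4 (E(G, T) = -2 + (G*(G + 4))/4 = -2 + (G*(4 + G))/4 = -2 + G*(4 + G)/4)
I(W, j) = -11*j + W*j (I(W, j) = W*j - 11*j = -11*j + W*j)
(-79 + I(-2, E(-3, -5)))² = (-79 + (-2 - 3 + (¼)*(-3)²)*(-11 - 2))² = (-79 + (-2 - 3 + (¼)*9)*(-13))² = (-79 + (-2 - 3 + 9/4)*(-13))² = (-79 - 11/4*(-13))² = (-79 + 143/4)² = (-173/4)² = 29929/16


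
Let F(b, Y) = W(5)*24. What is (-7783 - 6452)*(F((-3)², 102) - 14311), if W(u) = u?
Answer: 202008885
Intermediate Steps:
F(b, Y) = 120 (F(b, Y) = 5*24 = 120)
(-7783 - 6452)*(F((-3)², 102) - 14311) = (-7783 - 6452)*(120 - 14311) = -14235*(-14191) = 202008885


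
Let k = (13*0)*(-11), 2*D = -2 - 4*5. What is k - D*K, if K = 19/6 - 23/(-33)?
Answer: 85/2 ≈ 42.500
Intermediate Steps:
D = -11 (D = (-2 - 4*5)/2 = (-2 - 20)/2 = (1/2)*(-22) = -11)
K = 85/22 (K = 19*(1/6) - 23*(-1/33) = 19/6 + 23/33 = 85/22 ≈ 3.8636)
k = 0 (k = 0*(-11) = 0)
k - D*K = 0 - (-11)*85/22 = 0 - 1*(-85/2) = 0 + 85/2 = 85/2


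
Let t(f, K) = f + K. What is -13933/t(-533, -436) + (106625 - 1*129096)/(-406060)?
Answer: 5679408379/393472140 ≈ 14.434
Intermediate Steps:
t(f, K) = K + f
-13933/t(-533, -436) + (106625 - 1*129096)/(-406060) = -13933/(-436 - 533) + (106625 - 1*129096)/(-406060) = -13933/(-969) + (106625 - 129096)*(-1/406060) = -13933*(-1/969) - 22471*(-1/406060) = 13933/969 + 22471/406060 = 5679408379/393472140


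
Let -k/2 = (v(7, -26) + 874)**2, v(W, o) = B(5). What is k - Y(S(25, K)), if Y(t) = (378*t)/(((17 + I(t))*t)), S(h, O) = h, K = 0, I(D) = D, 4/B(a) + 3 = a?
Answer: -1534761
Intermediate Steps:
B(a) = 4/(-3 + a)
v(W, o) = 2 (v(W, o) = 4/(-3 + 5) = 4/2 = 4*(1/2) = 2)
Y(t) = 378/(17 + t) (Y(t) = (378*t)/(((17 + t)*t)) = (378*t)/((t*(17 + t))) = (378*t)*(1/(t*(17 + t))) = 378/(17 + t))
k = -1534752 (k = -2*(2 + 874)**2 = -2*876**2 = -2*767376 = -1534752)
k - Y(S(25, K)) = -1534752 - 378/(17 + 25) = -1534752 - 378/42 = -1534752 - 1*9 = -1534752 - 9 = -1534761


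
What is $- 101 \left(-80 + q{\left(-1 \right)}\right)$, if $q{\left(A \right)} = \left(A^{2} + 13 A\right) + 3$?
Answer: $8989$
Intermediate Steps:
$q{\left(A \right)} = 3 + A^{2} + 13 A$
$- 101 \left(-80 + q{\left(-1 \right)}\right) = - 101 \left(-80 + \left(3 + \left(-1\right)^{2} + 13 \left(-1\right)\right)\right) = - 101 \left(-80 + \left(3 + 1 - 13\right)\right) = - 101 \left(-80 - 9\right) = \left(-101\right) \left(-89\right) = 8989$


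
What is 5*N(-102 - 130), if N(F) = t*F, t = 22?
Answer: -25520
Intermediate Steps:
N(F) = 22*F
5*N(-102 - 130) = 5*(22*(-102 - 130)) = 5*(22*(-232)) = 5*(-5104) = -25520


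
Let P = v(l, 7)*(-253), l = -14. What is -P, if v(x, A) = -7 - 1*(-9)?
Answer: 506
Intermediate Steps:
v(x, A) = 2 (v(x, A) = -7 + 9 = 2)
P = -506 (P = 2*(-253) = -506)
-P = -1*(-506) = 506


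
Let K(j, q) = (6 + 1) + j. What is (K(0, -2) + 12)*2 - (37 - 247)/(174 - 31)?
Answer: 5644/143 ≈ 39.469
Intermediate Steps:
K(j, q) = 7 + j
(K(0, -2) + 12)*2 - (37 - 247)/(174 - 31) = ((7 + 0) + 12)*2 - (37 - 247)/(174 - 31) = (7 + 12)*2 - (-210)/143 = 19*2 - (-210)/143 = 38 - 1*(-210/143) = 38 + 210/143 = 5644/143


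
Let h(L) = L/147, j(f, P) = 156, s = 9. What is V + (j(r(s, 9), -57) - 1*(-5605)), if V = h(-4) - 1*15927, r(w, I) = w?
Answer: -1494406/147 ≈ -10166.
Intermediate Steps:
h(L) = L/147 (h(L) = L*(1/147) = L/147)
V = -2341273/147 (V = (1/147)*(-4) - 1*15927 = -4/147 - 15927 = -2341273/147 ≈ -15927.)
V + (j(r(s, 9), -57) - 1*(-5605)) = -2341273/147 + (156 - 1*(-5605)) = -2341273/147 + (156 + 5605) = -2341273/147 + 5761 = -1494406/147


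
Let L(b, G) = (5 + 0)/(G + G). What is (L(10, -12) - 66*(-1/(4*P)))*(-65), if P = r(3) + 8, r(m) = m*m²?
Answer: -2873/168 ≈ -17.101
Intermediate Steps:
L(b, G) = 5/(2*G) (L(b, G) = 5/((2*G)) = 5*(1/(2*G)) = 5/(2*G))
r(m) = m³
P = 35 (P = 3³ + 8 = 27 + 8 = 35)
(L(10, -12) - 66*(-1/(4*P)))*(-65) = ((5/2)/(-12) - 66/(35*(-4)))*(-65) = ((5/2)*(-1/12) - 66/(-140))*(-65) = (-5/24 - 66*(-1/140))*(-65) = (-5/24 + 33/70)*(-65) = (221/840)*(-65) = -2873/168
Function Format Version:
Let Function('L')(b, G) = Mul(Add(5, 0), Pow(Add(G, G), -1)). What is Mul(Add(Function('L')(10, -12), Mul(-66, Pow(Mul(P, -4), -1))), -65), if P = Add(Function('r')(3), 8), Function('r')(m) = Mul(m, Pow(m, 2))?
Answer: Rational(-2873, 168) ≈ -17.101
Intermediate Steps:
Function('L')(b, G) = Mul(Rational(5, 2), Pow(G, -1)) (Function('L')(b, G) = Mul(5, Pow(Mul(2, G), -1)) = Mul(5, Mul(Rational(1, 2), Pow(G, -1))) = Mul(Rational(5, 2), Pow(G, -1)))
Function('r')(m) = Pow(m, 3)
P = 35 (P = Add(Pow(3, 3), 8) = Add(27, 8) = 35)
Mul(Add(Function('L')(10, -12), Mul(-66, Pow(Mul(P, -4), -1))), -65) = Mul(Add(Mul(Rational(5, 2), Pow(-12, -1)), Mul(-66, Pow(Mul(35, -4), -1))), -65) = Mul(Add(Mul(Rational(5, 2), Rational(-1, 12)), Mul(-66, Pow(-140, -1))), -65) = Mul(Add(Rational(-5, 24), Mul(-66, Rational(-1, 140))), -65) = Mul(Add(Rational(-5, 24), Rational(33, 70)), -65) = Mul(Rational(221, 840), -65) = Rational(-2873, 168)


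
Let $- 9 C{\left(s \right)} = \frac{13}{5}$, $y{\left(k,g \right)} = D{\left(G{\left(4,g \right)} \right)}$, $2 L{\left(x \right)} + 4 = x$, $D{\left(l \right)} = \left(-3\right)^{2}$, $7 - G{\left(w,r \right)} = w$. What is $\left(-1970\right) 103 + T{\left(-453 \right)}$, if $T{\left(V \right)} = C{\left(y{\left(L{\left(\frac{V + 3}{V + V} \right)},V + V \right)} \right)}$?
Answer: $- \frac{9130963}{45} \approx -2.0291 \cdot 10^{5}$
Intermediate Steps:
$G{\left(w,r \right)} = 7 - w$
$D{\left(l \right)} = 9$
$L{\left(x \right)} = -2 + \frac{x}{2}$
$y{\left(k,g \right)} = 9$
$C{\left(s \right)} = - \frac{13}{45}$ ($C{\left(s \right)} = - \frac{13 \cdot \frac{1}{5}}{9} = \left(- \frac{1}{9}\right) \frac{13}{5} = - \frac{13}{45}$)
$T{\left(V \right)} = - \frac{13}{45}$
$\left(-1970\right) 103 + T{\left(-453 \right)} = \left(-1970\right) 103 - \frac{13}{45} = -202910 - \frac{13}{45} = - \frac{9130963}{45}$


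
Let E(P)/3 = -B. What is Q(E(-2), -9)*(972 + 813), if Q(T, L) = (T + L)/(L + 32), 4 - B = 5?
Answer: -10710/23 ≈ -465.65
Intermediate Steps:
B = -1 (B = 4 - 1*5 = 4 - 5 = -1)
E(P) = 3 (E(P) = 3*(-1*(-1)) = 3*1 = 3)
Q(T, L) = (L + T)/(32 + L)
Q(E(-2), -9)*(972 + 813) = ((-9 + 3)/(32 - 9))*(972 + 813) = (-6/23)*1785 = ((1/23)*(-6))*1785 = -6/23*1785 = -10710/23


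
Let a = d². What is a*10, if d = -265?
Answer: 702250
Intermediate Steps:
a = 70225 (a = (-265)² = 70225)
a*10 = 70225*10 = 702250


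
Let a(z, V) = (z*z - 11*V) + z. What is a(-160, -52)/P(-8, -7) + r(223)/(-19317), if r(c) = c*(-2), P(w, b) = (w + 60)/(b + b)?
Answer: -1758652516/251121 ≈ -7003.2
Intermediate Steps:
P(w, b) = (60 + w)/(2*b) (P(w, b) = (60 + w)/((2*b)) = (60 + w)*(1/(2*b)) = (60 + w)/(2*b))
a(z, V) = z + z² - 11*V (a(z, V) = (z² - 11*V) + z = z + z² - 11*V)
r(c) = -2*c
a(-160, -52)/P(-8, -7) + r(223)/(-19317) = (-160 + (-160)² - 11*(-52))/(((½)*(60 - 8)/(-7))) - 2*223/(-19317) = (-160 + 25600 + 572)/(((½)*(-⅐)*52)) - 446*(-1/19317) = 26012/(-26/7) + 446/19317 = 26012*(-7/26) + 446/19317 = -91042/13 + 446/19317 = -1758652516/251121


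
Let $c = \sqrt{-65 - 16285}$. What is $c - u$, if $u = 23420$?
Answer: $-23420 + 5 i \sqrt{654} \approx -23420.0 + 127.87 i$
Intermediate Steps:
$c = 5 i \sqrt{654}$ ($c = \sqrt{-16350} = 5 i \sqrt{654} \approx 127.87 i$)
$c - u = 5 i \sqrt{654} - 23420 = -23420 + 5 i \sqrt{654}$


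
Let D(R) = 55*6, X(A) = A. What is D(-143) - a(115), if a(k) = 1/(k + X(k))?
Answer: 75899/230 ≈ 330.00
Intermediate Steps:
D(R) = 330
a(k) = 1/(2*k) (a(k) = 1/(k + k) = 1/(2*k))
D(-143) - a(115) = 330 - 1/(2*115) = 330 - 1*1/230 = 330 - 1/230 = 75899/230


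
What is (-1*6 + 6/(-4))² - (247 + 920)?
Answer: -4443/4 ≈ -1110.8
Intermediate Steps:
(-1*6 + 6/(-4))² - (247 + 920) = (-6 - ¼*6)² - 1*1167 = (-6 - 3/2)² - 1167 = (-15/2)² - 1167 = 225/4 - 1167 = -4443/4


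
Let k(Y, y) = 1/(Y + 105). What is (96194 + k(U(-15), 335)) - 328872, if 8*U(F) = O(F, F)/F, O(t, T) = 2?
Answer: -1465638662/6299 ≈ -2.3268e+5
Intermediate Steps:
U(F) = 1/(4*F) (U(F) = (2/F)/8 = 1/(4*F))
k(Y, y) = 1/(105 + Y)
(96194 + k(U(-15), 335)) - 328872 = (96194 + 1/(105 + (¼)/(-15))) - 328872 = (96194 + 1/(105 + (¼)*(-1/15))) - 328872 = (96194 + 1/(105 - 1/60)) - 328872 = (96194 + 1/(6299/60)) - 328872 = (96194 + 60/6299) - 328872 = 605926066/6299 - 328872 = -1465638662/6299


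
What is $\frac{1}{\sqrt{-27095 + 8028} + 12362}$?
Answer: $\frac{12362}{152838111} - \frac{i \sqrt{19067}}{152838111} \approx 8.0883 \cdot 10^{-5} - 9.0346 \cdot 10^{-7} i$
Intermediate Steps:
$\frac{1}{\sqrt{-27095 + 8028} + 12362} = \frac{1}{\sqrt{-19067} + 12362} = \frac{1}{i \sqrt{19067} + 12362} = \frac{1}{12362 + i \sqrt{19067}}$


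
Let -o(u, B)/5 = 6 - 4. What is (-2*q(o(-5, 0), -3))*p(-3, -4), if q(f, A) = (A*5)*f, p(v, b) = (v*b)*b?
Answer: 14400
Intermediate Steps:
o(u, B) = -10 (o(u, B) = -5*(6 - 4) = -5*2 = -10)
p(v, b) = v*b**2 (p(v, b) = (b*v)*b = v*b**2)
q(f, A) = 5*A*f (q(f, A) = (5*A)*f = 5*A*f)
(-2*q(o(-5, 0), -3))*p(-3, -4) = (-10*(-3)*(-10))*(-3*(-4)**2) = (-2*150)*(-3*16) = -300*(-48) = 14400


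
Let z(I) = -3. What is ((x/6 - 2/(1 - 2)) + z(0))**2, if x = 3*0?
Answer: 1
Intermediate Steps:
x = 0
((x/6 - 2/(1 - 2)) + z(0))**2 = ((0/6 - 2/(1 - 2)) - 3)**2 = ((0*(1/6) - 2/(-1)) - 3)**2 = ((0 - 2*(-1)) - 3)**2 = ((0 + 2) - 3)**2 = (2 - 3)**2 = (-1)**2 = 1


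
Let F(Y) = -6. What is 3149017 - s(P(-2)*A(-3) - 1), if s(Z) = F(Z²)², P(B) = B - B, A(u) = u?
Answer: 3148981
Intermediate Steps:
P(B) = 0
s(Z) = 36 (s(Z) = (-6)² = 36)
3149017 - s(P(-2)*A(-3) - 1) = 3149017 - 1*36 = 3149017 - 36 = 3148981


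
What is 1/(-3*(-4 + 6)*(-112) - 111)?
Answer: 1/561 ≈ 0.0017825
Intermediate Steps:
1/(-3*(-4 + 6)*(-112) - 111) = 1/(-3*2*(-112) - 111) = 1/(-6*(-112) - 111) = 1/(672 - 111) = 1/561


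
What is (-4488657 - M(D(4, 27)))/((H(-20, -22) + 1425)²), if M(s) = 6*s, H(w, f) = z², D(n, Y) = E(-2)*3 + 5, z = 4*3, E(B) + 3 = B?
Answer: -498733/273529 ≈ -1.8233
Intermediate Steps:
E(B) = -3 + B
z = 12
D(n, Y) = -10 (D(n, Y) = (-3 - 2)*3 + 5 = -5*3 + 5 = -15 + 5 = -10)
H(w, f) = 144 (H(w, f) = 12² = 144)
(-4488657 - M(D(4, 27)))/((H(-20, -22) + 1425)²) = (-4488657 - 6*(-10))/((144 + 1425)²) = (-4488657 - 1*(-60))/(1569²) = (-4488657 + 60)/2461761 = -4488597*1/2461761 = -498733/273529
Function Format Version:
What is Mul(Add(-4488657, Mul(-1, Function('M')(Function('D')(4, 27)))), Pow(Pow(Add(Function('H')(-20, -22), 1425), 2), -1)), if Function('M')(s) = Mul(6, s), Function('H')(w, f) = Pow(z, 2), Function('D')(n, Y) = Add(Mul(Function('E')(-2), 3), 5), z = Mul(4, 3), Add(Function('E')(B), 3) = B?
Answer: Rational(-498733, 273529) ≈ -1.8233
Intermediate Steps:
Function('E')(B) = Add(-3, B)
z = 12
Function('D')(n, Y) = -10 (Function('D')(n, Y) = Add(Mul(Add(-3, -2), 3), 5) = Add(Mul(-5, 3), 5) = Add(-15, 5) = -10)
Function('H')(w, f) = 144 (Function('H')(w, f) = Pow(12, 2) = 144)
Mul(Add(-4488657, Mul(-1, Function('M')(Function('D')(4, 27)))), Pow(Pow(Add(Function('H')(-20, -22), 1425), 2), -1)) = Mul(Add(-4488657, Mul(-1, Mul(6, -10))), Pow(Pow(Add(144, 1425), 2), -1)) = Mul(Add(-4488657, Mul(-1, -60)), Pow(Pow(1569, 2), -1)) = Mul(Add(-4488657, 60), Pow(2461761, -1)) = Mul(-4488597, Rational(1, 2461761)) = Rational(-498733, 273529)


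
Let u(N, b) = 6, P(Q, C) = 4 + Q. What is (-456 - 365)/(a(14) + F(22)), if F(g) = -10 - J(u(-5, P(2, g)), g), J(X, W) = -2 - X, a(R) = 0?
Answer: 821/2 ≈ 410.50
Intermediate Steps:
F(g) = -2 (F(g) = -10 - (-2 - 1*6) = -10 - (-2 - 6) = -10 - 1*(-8) = -10 + 8 = -2)
(-456 - 365)/(a(14) + F(22)) = (-456 - 365)/(0 - 2) = -821/(-2) = -821*(-½) = 821/2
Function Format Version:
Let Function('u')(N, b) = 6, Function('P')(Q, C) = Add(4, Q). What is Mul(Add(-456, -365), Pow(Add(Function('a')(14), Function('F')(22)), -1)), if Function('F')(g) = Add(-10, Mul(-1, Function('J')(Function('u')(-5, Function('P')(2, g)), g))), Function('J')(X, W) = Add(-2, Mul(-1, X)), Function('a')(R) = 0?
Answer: Rational(821, 2) ≈ 410.50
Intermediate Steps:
Function('F')(g) = -2 (Function('F')(g) = Add(-10, Mul(-1, Add(-2, Mul(-1, 6)))) = Add(-10, Mul(-1, Add(-2, -6))) = Add(-10, Mul(-1, -8)) = Add(-10, 8) = -2)
Mul(Add(-456, -365), Pow(Add(Function('a')(14), Function('F')(22)), -1)) = Mul(Add(-456, -365), Pow(Add(0, -2), -1)) = Mul(-821, Pow(-2, -1)) = Mul(-821, Rational(-1, 2)) = Rational(821, 2)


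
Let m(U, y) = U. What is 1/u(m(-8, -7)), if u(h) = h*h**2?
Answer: -1/512 ≈ -0.0019531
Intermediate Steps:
u(h) = h**3
1/u(m(-8, -7)) = 1/((-8)**3) = 1/(-512) = -1/512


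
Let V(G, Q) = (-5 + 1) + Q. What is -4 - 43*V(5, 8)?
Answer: -176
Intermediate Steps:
V(G, Q) = -4 + Q
-4 - 43*V(5, 8) = -4 - 43*(-4 + 8) = -4 - 43*4 = -4 - 172 = -176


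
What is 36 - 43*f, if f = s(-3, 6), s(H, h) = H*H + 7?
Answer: -652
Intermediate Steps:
s(H, h) = 7 + H**2 (s(H, h) = H**2 + 7 = 7 + H**2)
f = 16 (f = 7 + (-3)**2 = 7 + 9 = 16)
36 - 43*f = 36 - 43*16 = 36 - 688 = -652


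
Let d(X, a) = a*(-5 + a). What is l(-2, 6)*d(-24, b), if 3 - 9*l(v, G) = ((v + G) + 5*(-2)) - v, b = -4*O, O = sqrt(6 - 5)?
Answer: 28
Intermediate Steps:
O = 1 (O = sqrt(1) = 1)
b = -4 (b = -4*1 = -4)
l(v, G) = 13/9 - G/9 (l(v, G) = 1/3 - (((v + G) + 5*(-2)) - v)/9 = 1/3 - (((G + v) - 10) - v)/9 = 1/3 - ((-10 + G + v) - v)/9 = 1/3 - (-10 + G)/9 = 1/3 + (10/9 - G/9) = 13/9 - G/9)
l(-2, 6)*d(-24, b) = (13/9 - 1/9*6)*(-4*(-5 - 4)) = (13/9 - 2/3)*(-4*(-9)) = (7/9)*36 = 28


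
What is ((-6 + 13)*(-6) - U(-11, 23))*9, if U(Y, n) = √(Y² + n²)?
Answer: -378 - 45*√26 ≈ -607.46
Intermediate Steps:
((-6 + 13)*(-6) - U(-11, 23))*9 = ((-6 + 13)*(-6) - √((-11)² + 23²))*9 = (7*(-6) - √(121 + 529))*9 = (-42 - √650)*9 = (-42 - 5*√26)*9 = -378 - 45*√26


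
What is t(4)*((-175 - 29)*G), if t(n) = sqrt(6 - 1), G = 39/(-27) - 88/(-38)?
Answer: -10132*sqrt(5)/57 ≈ -397.47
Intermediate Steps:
G = 149/171 (G = 39*(-1/27) - 88*(-1/38) = -13/9 + 44/19 = 149/171 ≈ 0.87134)
t(n) = sqrt(5)
t(4)*((-175 - 29)*G) = sqrt(5)*((-175 - 29)*(149/171)) = sqrt(5)*(-204*149/171) = sqrt(5)*(-10132/57) = -10132*sqrt(5)/57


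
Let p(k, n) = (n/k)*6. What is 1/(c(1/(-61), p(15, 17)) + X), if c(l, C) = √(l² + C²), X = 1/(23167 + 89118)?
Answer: -417812485/2169319430286628 + 153816638945*√4301501/2169319430286628 ≈ 0.14706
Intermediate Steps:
X = 1/112285 ≈ 8.9059e-6
p(k, n) = 6*n/k
c(l, C) = √(C² + l²)
1/(c(1/(-61), p(15, 17)) + X) = 1/(√((6*17/15)² + (1/(-61))²) + 1/112285) = 1/(√((6*17*(1/15))² + (-1/61)²) + 1/112285) = 1/(√((34/5)² + 1/3721) + 1/112285) = 1/(√(1156/25 + 1/3721) + 1/112285) = 1/(√(4301501/93025) + 1/112285) = 1/(√4301501/305 + 1/112285) = 1/(1/112285 + √4301501/305)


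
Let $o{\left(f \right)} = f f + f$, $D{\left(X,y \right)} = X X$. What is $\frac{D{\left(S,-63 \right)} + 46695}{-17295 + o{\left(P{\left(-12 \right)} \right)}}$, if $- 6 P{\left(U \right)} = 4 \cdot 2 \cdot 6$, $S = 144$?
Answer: $- \frac{67431}{17239} \approx -3.9115$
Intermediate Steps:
$P{\left(U \right)} = -8$ ($P{\left(U \right)} = - \frac{4 \cdot 2 \cdot 6}{6} = - \frac{8 \cdot 6}{6} = \left(- \frac{1}{6}\right) 48 = -8$)
$D{\left(X,y \right)} = X^{2}$
$o{\left(f \right)} = f + f^{2}$ ($o{\left(f \right)} = f^{2} + f = f + f^{2}$)
$\frac{D{\left(S,-63 \right)} + 46695}{-17295 + o{\left(P{\left(-12 \right)} \right)}} = \frac{144^{2} + 46695}{-17295 - 8 \left(1 - 8\right)} = \frac{20736 + 46695}{-17295 - -56} = \frac{67431}{-17295 + 56} = \frac{67431}{-17239} = 67431 \left(- \frac{1}{17239}\right) = - \frac{67431}{17239}$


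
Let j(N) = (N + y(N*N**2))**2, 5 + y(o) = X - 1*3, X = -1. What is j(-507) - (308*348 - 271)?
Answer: 159343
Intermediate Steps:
y(o) = -9 (y(o) = -5 + (-1 - 1*3) = -5 + (-1 - 3) = -5 - 4 = -9)
j(N) = (-9 + N)**2 (j(N) = (N - 9)**2 = (-9 + N)**2)
j(-507) - (308*348 - 271) = (-9 - 507)**2 - (308*348 - 271) = (-516)**2 - (107184 - 271) = 266256 - 1*106913 = 266256 - 106913 = 159343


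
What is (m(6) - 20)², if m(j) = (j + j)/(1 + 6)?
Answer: 16384/49 ≈ 334.37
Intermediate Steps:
m(j) = 2*j/7 (m(j) = (2*j)/7 = (2*j)*(⅐) = 2*j/7)
(m(6) - 20)² = ((2/7)*6 - 20)² = (12/7 - 20)² = (-128/7)² = 16384/49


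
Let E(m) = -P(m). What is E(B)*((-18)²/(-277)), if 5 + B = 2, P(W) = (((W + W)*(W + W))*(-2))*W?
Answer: 69984/277 ≈ 252.65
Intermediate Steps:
P(W) = -8*W³ (P(W) = (((2*W)*(2*W))*(-2))*W = ((4*W²)*(-2))*W = (-8*W²)*W = -8*W³)
B = -3 (B = -5 + 2 = -3)
E(m) = 8*m³ (E(m) = -(-8)*m³ = 8*m³)
E(B)*((-18)²/(-277)) = (8*(-3)³)*((-18)²/(-277)) = (8*(-27))*(324*(-1/277)) = -216*(-324/277) = 69984/277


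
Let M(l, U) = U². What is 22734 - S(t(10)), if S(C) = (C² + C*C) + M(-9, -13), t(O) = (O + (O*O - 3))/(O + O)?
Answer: 4501551/200 ≈ 22508.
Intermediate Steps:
t(O) = (-3 + O + O²)/(2*O) (t(O) = (O + (O² - 3))/((2*O)) = (O + (-3 + O²))*(1/(2*O)) = (-3 + O + O²)*(1/(2*O)) = (-3 + O + O²)/(2*O))
S(C) = 169 + 2*C² (S(C) = (C² + C*C) + (-13)² = (C² + C²) + 169 = 2*C² + 169 = 169 + 2*C²)
22734 - S(t(10)) = 22734 - (169 + 2*((½)*(-3 + 10*(1 + 10))/10)²) = 22734 - (169 + 2*((½)*(⅒)*(-3 + 10*11))²) = 22734 - (169 + 2*((½)*(⅒)*(-3 + 110))²) = 22734 - (169 + 2*((½)*(⅒)*107)²) = 22734 - (169 + 2*(107/20)²) = 22734 - (169 + 2*(11449/400)) = 22734 - (169 + 11449/200) = 22734 - 1*45249/200 = 22734 - 45249/200 = 4501551/200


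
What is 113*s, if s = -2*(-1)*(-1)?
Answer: -226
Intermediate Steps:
s = -2 (s = 2*(-1) = -2)
113*s = 113*(-2) = -226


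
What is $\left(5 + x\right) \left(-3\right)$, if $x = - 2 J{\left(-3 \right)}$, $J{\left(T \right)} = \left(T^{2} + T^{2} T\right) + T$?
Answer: $-141$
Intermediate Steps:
$J{\left(T \right)} = T + T^{2} + T^{3}$ ($J{\left(T \right)} = \left(T^{2} + T^{3}\right) + T = T + T^{2} + T^{3}$)
$x = 42$ ($x = - 2 \left(- 3 \left(1 - 3 + \left(-3\right)^{2}\right)\right) = - 2 \left(- 3 \left(1 - 3 + 9\right)\right) = - 2 \left(\left(-3\right) 7\right) = \left(-2\right) \left(-21\right) = 42$)
$\left(5 + x\right) \left(-3\right) = \left(5 + 42\right) \left(-3\right) = 47 \left(-3\right) = -141$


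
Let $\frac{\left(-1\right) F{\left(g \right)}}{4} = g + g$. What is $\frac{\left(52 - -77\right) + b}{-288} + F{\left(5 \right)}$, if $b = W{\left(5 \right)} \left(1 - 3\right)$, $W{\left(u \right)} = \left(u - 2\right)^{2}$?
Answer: $- \frac{3877}{96} \approx -40.385$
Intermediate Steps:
$F{\left(g \right)} = - 8 g$ ($F{\left(g \right)} = - 4 \left(g + g\right) = - 4 \cdot 2 g = - 8 g$)
$W{\left(u \right)} = \left(-2 + u\right)^{2}$
$b = -18$ ($b = \left(-2 + 5\right)^{2} \left(1 - 3\right) = 3^{2} \left(1 - 3\right) = 9 \left(-2\right) = -18$)
$\frac{\left(52 - -77\right) + b}{-288} + F{\left(5 \right)} = \frac{\left(52 - -77\right) - 18}{-288} - 40 = - \frac{\left(52 + 77\right) - 18}{288} - 40 = - \frac{129 - 18}{288} - 40 = \left(- \frac{1}{288}\right) 111 - 40 = - \frac{37}{96} - 40 = - \frac{3877}{96}$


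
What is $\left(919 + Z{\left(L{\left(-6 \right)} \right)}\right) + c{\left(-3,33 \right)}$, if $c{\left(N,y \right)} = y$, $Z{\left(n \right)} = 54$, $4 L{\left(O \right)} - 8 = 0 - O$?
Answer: $1006$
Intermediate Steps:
$L{\left(O \right)} = 2 - \frac{O}{4}$ ($L{\left(O \right)} = 2 + \frac{0 - O}{4} = 2 + \frac{\left(-1\right) O}{4} = 2 - \frac{O}{4}$)
$\left(919 + Z{\left(L{\left(-6 \right)} \right)}\right) + c{\left(-3,33 \right)} = \left(919 + 54\right) + 33 = 973 + 33 = 1006$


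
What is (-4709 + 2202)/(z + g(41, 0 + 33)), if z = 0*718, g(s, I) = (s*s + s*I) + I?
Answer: -2507/3067 ≈ -0.81741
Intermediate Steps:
g(s, I) = I + s² + I*s (g(s, I) = (s² + I*s) + I = I + s² + I*s)
z = 0
(-4709 + 2202)/(z + g(41, 0 + 33)) = (-4709 + 2202)/(0 + ((0 + 33) + 41² + (0 + 33)*41)) = -2507/(0 + (33 + 1681 + 33*41)) = -2507/(0 + (33 + 1681 + 1353)) = -2507/(0 + 3067) = -2507/3067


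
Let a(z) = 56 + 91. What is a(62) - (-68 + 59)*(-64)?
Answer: -429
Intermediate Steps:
a(z) = 147
a(62) - (-68 + 59)*(-64) = 147 - (-68 + 59)*(-64) = 147 - (-9)*(-64) = 147 - 1*576 = 147 - 576 = -429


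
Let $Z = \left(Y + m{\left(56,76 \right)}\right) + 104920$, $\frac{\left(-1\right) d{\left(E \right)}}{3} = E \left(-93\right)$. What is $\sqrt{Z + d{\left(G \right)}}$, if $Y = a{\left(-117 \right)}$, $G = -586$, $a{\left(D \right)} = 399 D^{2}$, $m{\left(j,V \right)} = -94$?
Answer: $\sqrt{5403243} \approx 2324.5$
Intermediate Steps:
$d{\left(E \right)} = 279 E$ ($d{\left(E \right)} = - 3 E \left(-93\right) = - 3 \left(- 93 E\right) = 279 E$)
$Y = 5461911$ ($Y = 399 \left(-117\right)^{2} = 399 \cdot 13689 = 5461911$)
$Z = 5566737$ ($Z = \left(5461911 - 94\right) + 104920 = 5461817 + 104920 = 5566737$)
$\sqrt{Z + d{\left(G \right)}} = \sqrt{5566737 + 279 \left(-586\right)} = \sqrt{5566737 - 163494} = \sqrt{5403243}$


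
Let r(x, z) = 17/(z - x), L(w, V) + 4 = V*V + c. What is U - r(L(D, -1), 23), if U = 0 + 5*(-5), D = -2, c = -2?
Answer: -717/28 ≈ -25.607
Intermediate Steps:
L(w, V) = -6 + V² (L(w, V) = -4 + (V*V - 2) = -4 + (V² - 2) = -4 + (-2 + V²) = -6 + V²)
U = -25 (U = 0 - 25 = -25)
U - r(L(D, -1), 23) = -25 - (-17)/((-6 + (-1)²) - 1*23) = -25 - (-17)/((-6 + 1) - 23) = -25 - (-17)/(-5 - 23) = -25 - (-17)/(-28) = -25 - (-17)*(-1)/28 = -25 - 1*17/28 = -25 - 17/28 = -717/28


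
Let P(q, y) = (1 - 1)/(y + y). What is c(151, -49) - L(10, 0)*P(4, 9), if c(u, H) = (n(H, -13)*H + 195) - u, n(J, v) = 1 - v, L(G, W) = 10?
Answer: -642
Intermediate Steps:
P(q, y) = 0 (P(q, y) = 0/((2*y)) = 0*(1/(2*y)) = 0)
c(u, H) = 195 - u + 14*H (c(u, H) = ((1 - 1*(-13))*H + 195) - u = ((1 + 13)*H + 195) - u = (14*H + 195) - u = (195 + 14*H) - u = 195 - u + 14*H)
c(151, -49) - L(10, 0)*P(4, 9) = (195 - 1*151 + 14*(-49)) - 10*0 = (195 - 151 - 686) - 1*0 = -642 + 0 = -642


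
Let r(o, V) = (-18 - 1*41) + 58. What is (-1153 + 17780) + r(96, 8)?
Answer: 16626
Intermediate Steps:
r(o, V) = -1 (r(o, V) = (-18 - 41) + 58 = -59 + 58 = -1)
(-1153 + 17780) + r(96, 8) = (-1153 + 17780) - 1 = 16627 - 1 = 16626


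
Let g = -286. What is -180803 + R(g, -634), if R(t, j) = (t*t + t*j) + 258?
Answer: 82575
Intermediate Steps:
R(t, j) = 258 + t² + j*t (R(t, j) = (t² + j*t) + 258 = 258 + t² + j*t)
-180803 + R(g, -634) = -180803 + (258 + (-286)² - 634*(-286)) = -180803 + (258 + 81796 + 181324) = -180803 + 263378 = 82575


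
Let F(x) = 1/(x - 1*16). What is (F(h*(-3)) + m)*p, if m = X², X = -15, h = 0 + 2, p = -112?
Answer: -277144/11 ≈ -25195.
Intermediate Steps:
h = 2
m = 225 (m = (-15)² = 225)
F(x) = 1/(-16 + x) (F(x) = 1/(x - 16) = 1/(-16 + x))
(F(h*(-3)) + m)*p = (1/(-16 + 2*(-3)) + 225)*(-112) = (1/(-16 - 6) + 225)*(-112) = (1/(-22) + 225)*(-112) = (-1/22 + 225)*(-112) = (4949/22)*(-112) = -277144/11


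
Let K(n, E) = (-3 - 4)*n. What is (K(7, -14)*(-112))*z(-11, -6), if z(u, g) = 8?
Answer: 43904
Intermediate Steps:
K(n, E) = -7*n
(K(7, -14)*(-112))*z(-11, -6) = (-7*7*(-112))*8 = -49*(-112)*8 = 5488*8 = 43904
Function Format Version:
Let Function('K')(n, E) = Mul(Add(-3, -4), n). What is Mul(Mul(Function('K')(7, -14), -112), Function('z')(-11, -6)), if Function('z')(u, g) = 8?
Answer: 43904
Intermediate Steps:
Function('K')(n, E) = Mul(-7, n)
Mul(Mul(Function('K')(7, -14), -112), Function('z')(-11, -6)) = Mul(Mul(Mul(-7, 7), -112), 8) = Mul(Mul(-49, -112), 8) = Mul(5488, 8) = 43904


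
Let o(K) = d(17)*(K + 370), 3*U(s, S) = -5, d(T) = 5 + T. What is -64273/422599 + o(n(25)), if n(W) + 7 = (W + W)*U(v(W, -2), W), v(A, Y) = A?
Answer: 7800139523/1267797 ≈ 6152.5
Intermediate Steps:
U(s, S) = -5/3 (U(s, S) = (⅓)*(-5) = -5/3)
n(W) = -7 - 10*W/3 (n(W) = -7 + (W + W)*(-5/3) = -7 + (2*W)*(-5/3) = -7 - 10*W/3)
o(K) = 8140 + 22*K (o(K) = (5 + 17)*(K + 370) = 22*(370 + K) = 8140 + 22*K)
-64273/422599 + o(n(25)) = -64273/422599 + (8140 + 22*(-7 - 10/3*25)) = -64273*1/422599 + (8140 + 22*(-7 - 250/3)) = -64273/422599 + (8140 + 22*(-271/3)) = -64273/422599 + (8140 - 5962/3) = -64273/422599 + 18458/3 = 7800139523/1267797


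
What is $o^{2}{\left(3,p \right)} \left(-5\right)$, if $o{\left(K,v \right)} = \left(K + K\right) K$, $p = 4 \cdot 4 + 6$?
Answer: $-1620$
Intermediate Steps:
$p = 22$ ($p = 16 + 6 = 22$)
$o{\left(K,v \right)} = 2 K^{2}$ ($o{\left(K,v \right)} = 2 K K = 2 K^{2}$)
$o^{2}{\left(3,p \right)} \left(-5\right) = \left(2 \cdot 3^{2}\right)^{2} \left(-5\right) = \left(2 \cdot 9\right)^{2} \left(-5\right) = 18^{2} \left(-5\right) = 324 \left(-5\right) = -1620$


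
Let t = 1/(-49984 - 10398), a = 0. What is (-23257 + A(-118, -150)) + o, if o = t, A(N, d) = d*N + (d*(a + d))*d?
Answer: -204124792775/60382 ≈ -3.3806e+6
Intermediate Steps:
A(N, d) = d**3 + N*d (A(N, d) = d*N + (d*(0 + d))*d = N*d + (d*d)*d = N*d + d**2*d = N*d + d**3 = d**3 + N*d)
t = -1/60382 (t = 1/(-60382) = -1/60382 ≈ -1.6561e-5)
o = -1/60382 ≈ -1.6561e-5
(-23257 + A(-118, -150)) + o = (-23257 - 150*(-118 + (-150)**2)) - 1/60382 = (-23257 - 150*(-118 + 22500)) - 1/60382 = (-23257 - 150*22382) - 1/60382 = (-23257 - 3357300) - 1/60382 = -3380557 - 1/60382 = -204124792775/60382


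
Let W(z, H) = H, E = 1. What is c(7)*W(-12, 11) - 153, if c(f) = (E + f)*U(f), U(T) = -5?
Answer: -593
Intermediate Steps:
c(f) = -5 - 5*f (c(f) = (1 + f)*(-5) = -5 - 5*f)
c(7)*W(-12, 11) - 153 = (-5 - 5*7)*11 - 153 = (-5 - 35)*11 - 153 = -40*11 - 153 = -440 - 153 = -593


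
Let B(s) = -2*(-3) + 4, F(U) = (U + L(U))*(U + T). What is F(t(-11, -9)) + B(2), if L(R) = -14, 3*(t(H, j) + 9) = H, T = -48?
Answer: 14650/9 ≈ 1627.8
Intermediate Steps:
t(H, j) = -9 + H/3
F(U) = (-48 + U)*(-14 + U) (F(U) = (U - 14)*(U - 48) = (-14 + U)*(-48 + U) = (-48 + U)*(-14 + U))
B(s) = 10 (B(s) = 6 + 4 = 10)
F(t(-11, -9)) + B(2) = (672 + (-9 + (⅓)*(-11))² - 62*(-9 + (⅓)*(-11))) + 10 = (672 + (-9 - 11/3)² - 62*(-9 - 11/3)) + 10 = (672 + (-38/3)² - 62*(-38/3)) + 10 = (672 + 1444/9 + 2356/3) + 10 = 14560/9 + 10 = 14650/9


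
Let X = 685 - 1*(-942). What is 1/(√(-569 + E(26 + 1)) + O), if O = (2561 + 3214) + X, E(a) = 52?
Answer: 7402/54790121 - I*√517/54790121 ≈ 0.0001351 - 4.15e-7*I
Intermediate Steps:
X = 1627 (X = 685 + 942 = 1627)
O = 7402 (O = (2561 + 3214) + 1627 = 5775 + 1627 = 7402)
1/(√(-569 + E(26 + 1)) + O) = 1/(√(-569 + 52) + 7402) = 1/(√(-517) + 7402) = 1/(I*√517 + 7402) = 1/(7402 + I*√517)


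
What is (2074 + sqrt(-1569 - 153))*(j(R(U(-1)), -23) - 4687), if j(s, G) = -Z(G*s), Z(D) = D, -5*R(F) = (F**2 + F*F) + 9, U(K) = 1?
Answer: -49128912/5 - 23688*I*sqrt(1722)/5 ≈ -9.8258e+6 - 1.966e+5*I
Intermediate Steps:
R(F) = -9/5 - 2*F**2/5 (R(F) = -((F**2 + F*F) + 9)/5 = -((F**2 + F**2) + 9)/5 = -(2*F**2 + 9)/5 = -(9 + 2*F**2)/5 = -9/5 - 2*F**2/5)
j(s, G) = -G*s
(2074 + sqrt(-1569 - 153))*(j(R(U(-1)), -23) - 4687) = (2074 + sqrt(-1569 - 153))*(-1*(-23)*(-9/5 - 2/5*1**2) - 4687) = (2074 + sqrt(-1722))*(-1*(-23)*(-9/5 - 2/5*1) - 4687) = (2074 + I*sqrt(1722))*(-1*(-23)*(-9/5 - 2/5) - 4687) = (2074 + I*sqrt(1722))*(-1*(-23)*(-11/5) - 4687) = (2074 + I*sqrt(1722))*(-253/5 - 4687) = (2074 + I*sqrt(1722))*(-23688/5) = -49128912/5 - 23688*I*sqrt(1722)/5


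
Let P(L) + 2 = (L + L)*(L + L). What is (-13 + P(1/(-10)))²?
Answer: 139876/625 ≈ 223.80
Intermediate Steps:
P(L) = -2 + 4*L² (P(L) = -2 + (L + L)*(L + L) = -2 + (2*L)*(2*L) = -2 + 4*L²)
(-13 + P(1/(-10)))² = (-13 + (-2 + 4*(1/(-10))²))² = (-13 + (-2 + 4*(1*(-⅒))²))² = (-13 + (-2 + 4*(-⅒)²))² = (-13 + (-2 + 4*(1/100)))² = (-13 + (-2 + 1/25))² = (-13 - 49/25)² = (-374/25)² = 139876/625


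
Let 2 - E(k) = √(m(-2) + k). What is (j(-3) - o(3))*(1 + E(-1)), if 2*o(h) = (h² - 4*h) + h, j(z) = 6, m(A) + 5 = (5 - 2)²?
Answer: 18 - 6*√3 ≈ 7.6077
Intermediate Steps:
m(A) = 4 (m(A) = -5 + (5 - 2)² = -5 + 3² = -5 + 9 = 4)
o(h) = h²/2 - 3*h/2 (o(h) = ((h² - 4*h) + h)/2 = (h² - 3*h)/2 = h²/2 - 3*h/2)
E(k) = 2 - √(4 + k)
(j(-3) - o(3))*(1 + E(-1)) = (6 - 3*(-3 + 3)/2)*(1 + (2 - √(4 - 1))) = (6 - 3*0/2)*(1 + (2 - √3)) = (6 - 1*0)*(3 - √3) = (6 + 0)*(3 - √3) = 6*(3 - √3) = 18 - 6*√3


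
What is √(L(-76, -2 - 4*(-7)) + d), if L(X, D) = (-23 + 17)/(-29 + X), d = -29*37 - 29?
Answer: 2*I*√337470/35 ≈ 33.196*I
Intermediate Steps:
d = -1102 (d = -1073 - 29 = -1102)
L(X, D) = -6/(-29 + X)
√(L(-76, -2 - 4*(-7)) + d) = √(-6/(-29 - 76) - 1102) = √(-6/(-105) - 1102) = √(-6*(-1/105) - 1102) = √(2/35 - 1102) = √(-38568/35) = 2*I*√337470/35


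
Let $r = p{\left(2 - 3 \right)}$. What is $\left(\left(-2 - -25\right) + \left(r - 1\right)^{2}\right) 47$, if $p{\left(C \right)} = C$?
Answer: $1269$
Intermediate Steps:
$r = -1$ ($r = 2 - 3 = -1$)
$\left(\left(-2 - -25\right) + \left(r - 1\right)^{2}\right) 47 = \left(\left(-2 - -25\right) + \left(-1 - 1\right)^{2}\right) 47 = \left(\left(-2 + 25\right) + \left(-2\right)^{2}\right) 47 = \left(23 + 4\right) 47 = 27 \cdot 47 = 1269$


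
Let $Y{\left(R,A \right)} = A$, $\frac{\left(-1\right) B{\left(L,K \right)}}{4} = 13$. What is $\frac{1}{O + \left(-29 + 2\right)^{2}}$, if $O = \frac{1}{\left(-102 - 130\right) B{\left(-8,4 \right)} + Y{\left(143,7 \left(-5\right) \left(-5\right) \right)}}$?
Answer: $\frac{12239}{8922232} \approx 0.0013717$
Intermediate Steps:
$B{\left(L,K \right)} = -52$ ($B{\left(L,K \right)} = \left(-4\right) 13 = -52$)
$O = \frac{1}{12239}$ ($O = \frac{1}{\left(-102 - 130\right) \left(-52\right) + 7 \left(-5\right) \left(-5\right)} = \frac{1}{\left(-232\right) \left(-52\right) - -175} = \frac{1}{12064 + 175} = \frac{1}{12239} \approx 8.1706 \cdot 10^{-5}$)
$\frac{1}{O + \left(-29 + 2\right)^{2}} = \frac{1}{\frac{1}{12239} + \left(-29 + 2\right)^{2}} = \frac{1}{\frac{1}{12239} + \left(-27\right)^{2}} = \frac{1}{\frac{1}{12239} + 729} = \frac{1}{\frac{8922232}{12239}} = \frac{12239}{8922232}$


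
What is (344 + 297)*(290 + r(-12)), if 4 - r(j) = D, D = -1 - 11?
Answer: 196146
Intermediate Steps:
D = -12
r(j) = 16 (r(j) = 4 - 1*(-12) = 4 + 12 = 16)
(344 + 297)*(290 + r(-12)) = (344 + 297)*(290 + 16) = 641*306 = 196146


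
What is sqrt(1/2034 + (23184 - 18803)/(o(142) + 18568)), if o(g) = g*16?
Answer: sqrt(2629207540810)/3532380 ≈ 0.45903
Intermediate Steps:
o(g) = 16*g
sqrt(1/2034 + (23184 - 18803)/(o(142) + 18568)) = sqrt(1/2034 + (23184 - 18803)/(16*142 + 18568)) = sqrt(1/2034 + 4381/(2272 + 18568)) = sqrt(1/2034 + 4381/20840) = sqrt(4465897/21194280) = sqrt(2629207540810)/3532380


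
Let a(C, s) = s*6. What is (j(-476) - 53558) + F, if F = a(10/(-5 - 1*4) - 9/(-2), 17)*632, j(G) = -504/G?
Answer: 185420/17 ≈ 10907.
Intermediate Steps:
a(C, s) = 6*s
F = 64464 (F = (6*17)*632 = 102*632 = 64464)
(j(-476) - 53558) + F = (-504/(-476) - 53558) + 64464 = (-504*(-1/476) - 53558) + 64464 = (18/17 - 53558) + 64464 = -910468/17 + 64464 = 185420/17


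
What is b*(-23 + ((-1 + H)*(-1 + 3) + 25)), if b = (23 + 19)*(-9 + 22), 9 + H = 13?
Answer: 4368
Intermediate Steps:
H = 4 (H = -9 + 13 = 4)
b = 546 (b = 42*13 = 546)
b*(-23 + ((-1 + H)*(-1 + 3) + 25)) = 546*(-23 + ((-1 + 4)*(-1 + 3) + 25)) = 546*(-23 + (3*2 + 25)) = 546*(-23 + (6 + 25)) = 546*(-23 + 31) = 546*8 = 4368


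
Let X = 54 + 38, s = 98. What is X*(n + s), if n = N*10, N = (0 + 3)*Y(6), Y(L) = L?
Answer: 25576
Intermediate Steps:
N = 18 (N = (0 + 3)*6 = 3*6 = 18)
n = 180 (n = 18*10 = 180)
X = 92
X*(n + s) = 92*(180 + 98) = 92*278 = 25576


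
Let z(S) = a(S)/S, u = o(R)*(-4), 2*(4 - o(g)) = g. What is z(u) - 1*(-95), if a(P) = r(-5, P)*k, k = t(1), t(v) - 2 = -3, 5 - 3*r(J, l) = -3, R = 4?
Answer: 286/3 ≈ 95.333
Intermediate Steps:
r(J, l) = 8/3 (r(J, l) = 5/3 - ⅓*(-3) = 5/3 + 1 = 8/3)
t(v) = -1 (t(v) = 2 - 3 = -1)
o(g) = 4 - g/2
k = -1
a(P) = -8/3 (a(P) = (8/3)*(-1) = -8/3)
u = -8 (u = (4 - ½*4)*(-4) = (4 - 2)*(-4) = 2*(-4) = -8)
z(S) = -8/(3*S)
z(u) - 1*(-95) = -8/3/(-8) - 1*(-95) = -8/3*(-⅛) + 95 = ⅓ + 95 = 286/3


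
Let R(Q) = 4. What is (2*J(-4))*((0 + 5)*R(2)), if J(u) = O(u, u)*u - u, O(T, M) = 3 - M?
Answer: -960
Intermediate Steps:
J(u) = -u + u*(3 - u) (J(u) = (3 - u)*u - u = u*(3 - u) - u = -u + u*(3 - u))
(2*J(-4))*((0 + 5)*R(2)) = (2*(-4*(2 - 1*(-4))))*((0 + 5)*4) = (2*(-4*(2 + 4)))*(5*4) = (2*(-4*6))*20 = (2*(-24))*20 = -48*20 = -960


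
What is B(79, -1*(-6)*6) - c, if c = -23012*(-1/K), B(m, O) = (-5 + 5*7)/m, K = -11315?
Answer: 2157398/893885 ≈ 2.4135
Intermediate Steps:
B(m, O) = 30/m (B(m, O) = (-5 + 35)/m = 30/m)
c = -23012/11315 (c = -23012/((-1*(-11315))) = -23012/11315 ≈ -2.0338)
B(79, -1*(-6)*6) - c = 30/79 - 1*(-23012/11315) = 30*(1/79) + 23012/11315 = 30/79 + 23012/11315 = 2157398/893885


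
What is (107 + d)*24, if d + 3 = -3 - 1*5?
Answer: 2304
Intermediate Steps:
d = -11 (d = -3 + (-3 - 1*5) = -3 + (-3 - 5) = -3 - 8 = -11)
(107 + d)*24 = (107 - 11)*24 = 96*24 = 2304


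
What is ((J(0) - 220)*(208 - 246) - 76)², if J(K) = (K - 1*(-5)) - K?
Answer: 65512836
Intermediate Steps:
J(K) = 5 (J(K) = (K + 5) - K = (5 + K) - K = 5)
((J(0) - 220)*(208 - 246) - 76)² = ((5 - 220)*(208 - 246) - 76)² = (-215*(-38) - 76)² = (8170 - 76)² = 8094² = 65512836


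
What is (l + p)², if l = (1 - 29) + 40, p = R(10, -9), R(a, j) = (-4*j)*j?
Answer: 97344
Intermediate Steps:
R(a, j) = -4*j²
p = -324 (p = -4*(-9)² = -4*81 = -324)
l = 12 (l = -28 + 40 = 12)
(l + p)² = (12 - 324)² = (-312)² = 97344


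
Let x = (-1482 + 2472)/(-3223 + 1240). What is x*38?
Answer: -12540/661 ≈ -18.971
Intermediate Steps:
x = -330/661 (x = 990/(-1983) = 990*(-1/1983) = -330/661 ≈ -0.49924)
x*38 = -330/661*38 = -12540/661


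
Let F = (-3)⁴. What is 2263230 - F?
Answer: 2263149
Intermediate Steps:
F = 81
2263230 - F = 2263230 - 1*81 = 2263230 - 81 = 2263149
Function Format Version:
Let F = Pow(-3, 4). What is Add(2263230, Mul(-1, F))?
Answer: 2263149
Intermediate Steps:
F = 81
Add(2263230, Mul(-1, F)) = Add(2263230, Mul(-1, 81)) = Add(2263230, -81) = 2263149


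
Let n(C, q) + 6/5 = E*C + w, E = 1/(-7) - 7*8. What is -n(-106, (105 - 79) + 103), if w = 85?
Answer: -211223/35 ≈ -6034.9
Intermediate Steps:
E = -393/7 (E = -⅐ - 56 = -393/7 ≈ -56.143)
n(C, q) = 419/5 - 393*C/7 (n(C, q) = -6/5 + (-393*C/7 + 85) = -6/5 + (85 - 393*C/7) = 419/5 - 393*C/7)
-n(-106, (105 - 79) + 103) = -(419/5 - 393/7*(-106)) = -(419/5 + 41658/7) = -1*211223/35 = -211223/35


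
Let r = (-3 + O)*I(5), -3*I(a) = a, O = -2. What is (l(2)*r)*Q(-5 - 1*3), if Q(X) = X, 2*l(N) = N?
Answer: -200/3 ≈ -66.667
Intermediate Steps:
I(a) = -a/3
l(N) = N/2
r = 25/3 (r = (-3 - 2)*(-1/3*5) = -5*(-5/3) = 25/3 ≈ 8.3333)
(l(2)*r)*Q(-5 - 1*3) = (((1/2)*2)*(25/3))*(-5 - 1*3) = (1*(25/3))*(-5 - 3) = (25/3)*(-8) = -200/3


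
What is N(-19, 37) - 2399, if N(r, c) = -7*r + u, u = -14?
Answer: -2280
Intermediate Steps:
N(r, c) = -14 - 7*r (N(r, c) = -7*r - 14 = -14 - 7*r)
N(-19, 37) - 2399 = (-14 - 7*(-19)) - 2399 = (-14 + 133) - 2399 = 119 - 2399 = -2280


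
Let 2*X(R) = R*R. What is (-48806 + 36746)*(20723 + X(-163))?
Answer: -410130450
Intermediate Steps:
X(R) = R²/2 (X(R) = (R*R)/2 = R²/2)
(-48806 + 36746)*(20723 + X(-163)) = (-48806 + 36746)*(20723 + (½)*(-163)²) = -12060*(20723 + (½)*26569) = -12060*(20723 + 26569/2) = -12060*68015/2 = -410130450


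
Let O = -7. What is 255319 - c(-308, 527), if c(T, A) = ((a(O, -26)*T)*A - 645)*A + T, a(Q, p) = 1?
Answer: 86136074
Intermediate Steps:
c(T, A) = T + A*(-645 + A*T) (c(T, A) = ((1*T)*A - 645)*A + T = (T*A - 645)*A + T = (A*T - 645)*A + T = (-645 + A*T)*A + T = A*(-645 + A*T) + T = T + A*(-645 + A*T))
255319 - c(-308, 527) = 255319 - (-308 - 645*527 - 308*527²) = 255319 - (-308 - 339915 - 308*277729) = 255319 - (-308 - 339915 - 85540532) = 255319 - 1*(-85880755) = 255319 + 85880755 = 86136074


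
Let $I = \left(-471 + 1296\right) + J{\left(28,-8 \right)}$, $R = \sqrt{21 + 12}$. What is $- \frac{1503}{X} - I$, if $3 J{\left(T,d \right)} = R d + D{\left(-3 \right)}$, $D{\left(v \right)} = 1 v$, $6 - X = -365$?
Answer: $- \frac{307207}{371} + \frac{8 \sqrt{33}}{3} \approx -812.73$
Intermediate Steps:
$X = 371$ ($X = 6 - -365 = 6 + 365 = 371$)
$R = \sqrt{33} \approx 5.7446$
$D{\left(v \right)} = v$
$J{\left(T,d \right)} = -1 + \frac{d \sqrt{33}}{3}$ ($J{\left(T,d \right)} = \frac{\sqrt{33} d - 3}{3} = \frac{d \sqrt{33} - 3}{3} = \frac{-3 + d \sqrt{33}}{3} = -1 + \frac{d \sqrt{33}}{3}$)
$I = 824 - \frac{8 \sqrt{33}}{3}$ ($I = \left(-471 + 1296\right) + \left(-1 + \frac{1}{3} \left(-8\right) \sqrt{33}\right) = 825 - \left(1 + \frac{8 \sqrt{33}}{3}\right) = 824 - \frac{8 \sqrt{33}}{3} \approx 808.68$)
$- \frac{1503}{X} - I = - \frac{1503}{371} - \left(824 - \frac{8 \sqrt{33}}{3}\right) = - \frac{307207}{371} + \frac{8 \sqrt{33}}{3}$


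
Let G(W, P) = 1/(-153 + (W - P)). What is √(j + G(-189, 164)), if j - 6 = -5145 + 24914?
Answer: √5063111394/506 ≈ 140.62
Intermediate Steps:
G(W, P) = 1/(-153 + W - P)
j = 19775 (j = 6 + (-5145 + 24914) = 6 + 19769 = 19775)
√(j + G(-189, 164)) = √(19775 - 1/(153 + 164 - 1*(-189))) = √(19775 - 1/(153 + 164 + 189)) = √(19775 - 1/506) = √(10006149/506) = √5063111394/506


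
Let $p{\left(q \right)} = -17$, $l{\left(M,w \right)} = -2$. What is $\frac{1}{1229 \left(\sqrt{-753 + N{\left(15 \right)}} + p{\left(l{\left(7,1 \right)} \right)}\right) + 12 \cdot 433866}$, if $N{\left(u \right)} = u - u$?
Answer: $\frac{5185499}{26890537241074} - \frac{1229 i \sqrt{753}}{26890537241074} \approx 1.9284 \cdot 10^{-7} - 1.2542 \cdot 10^{-9} i$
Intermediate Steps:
$N{\left(u \right)} = 0$
$\frac{1}{1229 \left(\sqrt{-753 + N{\left(15 \right)}} + p{\left(l{\left(7,1 \right)} \right)}\right) + 12 \cdot 433866} = \frac{1}{1229 \left(\sqrt{-753 + 0} - 17\right) + 12 \cdot 433866} = \frac{1}{1229 \left(\sqrt{-753} - 17\right) + 5206392} = \frac{1}{1229 \left(i \sqrt{753} - 17\right) + 5206392} = \frac{1}{1229 \left(-17 + i \sqrt{753}\right) + 5206392} = \frac{1}{\left(-20893 + 1229 i \sqrt{753}\right) + 5206392} = \frac{1}{5185499 + 1229 i \sqrt{753}}$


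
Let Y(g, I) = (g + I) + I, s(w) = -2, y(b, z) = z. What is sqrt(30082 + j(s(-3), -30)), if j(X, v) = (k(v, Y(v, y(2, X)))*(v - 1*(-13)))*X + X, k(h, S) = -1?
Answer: sqrt(30046) ≈ 173.34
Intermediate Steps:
Y(g, I) = g + 2*I (Y(g, I) = (I + g) + I = g + 2*I)
j(X, v) = X + X*(-13 - v) (j(X, v) = (-(v - 1*(-13)))*X + X = (-(v + 13))*X + X = (-(13 + v))*X + X = (-13 - v)*X + X = X*(-13 - v) + X = X + X*(-13 - v))
sqrt(30082 + j(s(-3), -30)) = sqrt(30082 - 2*(-12 - 1*(-30))) = sqrt(30082 - 2*(-12 + 30)) = sqrt(30082 - 2*18) = sqrt(30082 - 36) = sqrt(30046)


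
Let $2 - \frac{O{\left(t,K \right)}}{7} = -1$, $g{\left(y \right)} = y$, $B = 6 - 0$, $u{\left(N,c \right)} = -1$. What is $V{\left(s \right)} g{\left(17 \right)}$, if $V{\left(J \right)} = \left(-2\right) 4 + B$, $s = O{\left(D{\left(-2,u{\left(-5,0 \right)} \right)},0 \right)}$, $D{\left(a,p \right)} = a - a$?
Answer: $-34$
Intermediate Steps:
$B = 6$ ($B = 6 + 0 = 6$)
$D{\left(a,p \right)} = 0$
$O{\left(t,K \right)} = 21$ ($O{\left(t,K \right)} = 14 - -7 = 14 + 7 = 21$)
$s = 21$
$V{\left(J \right)} = -2$ ($V{\left(J \right)} = \left(-2\right) 4 + 6 = -8 + 6 = -2$)
$V{\left(s \right)} g{\left(17 \right)} = \left(-2\right) 17 = -34$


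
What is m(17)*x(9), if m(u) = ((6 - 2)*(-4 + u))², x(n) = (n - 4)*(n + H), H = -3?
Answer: 81120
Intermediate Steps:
x(n) = (-4 + n)*(-3 + n) (x(n) = (n - 4)*(n - 3) = (-4 + n)*(-3 + n))
m(u) = (-16 + 4*u)² (m(u) = (4*(-4 + u))² = (-16 + 4*u)²)
m(17)*x(9) = (16*(-4 + 17)²)*(12 + 9² - 7*9) = (16*13²)*(12 + 81 - 63) = (16*169)*30 = 2704*30 = 81120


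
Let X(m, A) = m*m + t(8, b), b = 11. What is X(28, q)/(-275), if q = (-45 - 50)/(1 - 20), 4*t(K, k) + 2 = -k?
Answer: -3123/1100 ≈ -2.8391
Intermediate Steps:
t(K, k) = -½ - k/4 (t(K, k) = -½ + (-k)/4 = -½ - k/4)
q = 5 (q = -95/(-19) = -95*(-1/19) = 5)
X(m, A) = -13/4 + m² (X(m, A) = m*m + (-½ - ¼*11) = m² + (-½ - 11/4) = m² - 13/4 = -13/4 + m²)
X(28, q)/(-275) = (-13/4 + 28²)/(-275) = (-13/4 + 784)*(-1/275) = (3123/4)*(-1/275) = -3123/1100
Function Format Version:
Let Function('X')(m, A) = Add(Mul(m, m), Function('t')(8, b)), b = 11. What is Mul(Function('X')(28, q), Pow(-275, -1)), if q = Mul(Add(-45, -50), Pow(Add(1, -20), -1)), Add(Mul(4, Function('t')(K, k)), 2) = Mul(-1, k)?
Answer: Rational(-3123, 1100) ≈ -2.8391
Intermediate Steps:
Function('t')(K, k) = Add(Rational(-1, 2), Mul(Rational(-1, 4), k)) (Function('t')(K, k) = Add(Rational(-1, 2), Mul(Rational(1, 4), Mul(-1, k))) = Add(Rational(-1, 2), Mul(Rational(-1, 4), k)))
q = 5 (q = Mul(-95, Pow(-19, -1)) = Mul(-95, Rational(-1, 19)) = 5)
Function('X')(m, A) = Add(Rational(-13, 4), Pow(m, 2)) (Function('X')(m, A) = Add(Mul(m, m), Add(Rational(-1, 2), Mul(Rational(-1, 4), 11))) = Add(Pow(m, 2), Add(Rational(-1, 2), Rational(-11, 4))) = Add(Pow(m, 2), Rational(-13, 4)) = Add(Rational(-13, 4), Pow(m, 2)))
Mul(Function('X')(28, q), Pow(-275, -1)) = Mul(Add(Rational(-13, 4), Pow(28, 2)), Pow(-275, -1)) = Mul(Add(Rational(-13, 4), 784), Rational(-1, 275)) = Mul(Rational(3123, 4), Rational(-1, 275)) = Rational(-3123, 1100)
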